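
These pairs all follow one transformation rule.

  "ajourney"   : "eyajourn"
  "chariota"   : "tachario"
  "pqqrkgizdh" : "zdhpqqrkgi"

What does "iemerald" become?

The pattern: move the first 2 characters to the end (rotate left by 2), then swap the front and back halves of the string.
Starting from "iemerald": after the first operation, "meraldie"; after the second, "ldiemera".

ldiemera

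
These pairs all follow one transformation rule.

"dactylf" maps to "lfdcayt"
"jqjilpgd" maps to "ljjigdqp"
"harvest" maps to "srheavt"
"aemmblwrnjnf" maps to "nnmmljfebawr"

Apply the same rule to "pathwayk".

The rule is to sort the characters into reverse alphabetical order, then move the first 2 characters to the end (rotate left by 2).
On "pathwayk" that produces "tpkhaayw".

tpkhaayw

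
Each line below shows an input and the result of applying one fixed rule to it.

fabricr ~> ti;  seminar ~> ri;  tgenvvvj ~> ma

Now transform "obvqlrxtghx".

In each case the input is transformed by: shift every letter 9 places backward in the alphabet (wrapping around), then keep only the last 2 characters.
"obvqlrxtghx" → "yo".

yo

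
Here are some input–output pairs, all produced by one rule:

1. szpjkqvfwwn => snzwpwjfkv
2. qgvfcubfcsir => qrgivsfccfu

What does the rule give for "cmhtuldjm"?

cmmjhdtl

Each output is the input with this applied: take characters alternately from the front and the back (1st, last, 2nd, 2nd-last, ...), then delete the last character.
On "cmhtuldjm": the first step gives "cmmjhdtlu", and the second then gives "cmmjhdtl".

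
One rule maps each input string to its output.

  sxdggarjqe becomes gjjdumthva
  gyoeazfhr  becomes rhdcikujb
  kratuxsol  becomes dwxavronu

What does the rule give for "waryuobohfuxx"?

ubxrerkixaazd

Looking at the pairs, the operation is to move the first 2 characters to the end (rotate left by 2), then shift every letter 3 places forward in the alphabet (wrapping around).
Working it through for "waryuobohfuxx": intermediate "ryuobohfuxxwa", final "ubxrerkixaazd".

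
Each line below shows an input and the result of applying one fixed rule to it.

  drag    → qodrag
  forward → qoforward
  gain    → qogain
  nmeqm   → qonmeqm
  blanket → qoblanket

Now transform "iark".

qoiark

The rule is to prepend "qo".
For "iark" the result is "qoiark".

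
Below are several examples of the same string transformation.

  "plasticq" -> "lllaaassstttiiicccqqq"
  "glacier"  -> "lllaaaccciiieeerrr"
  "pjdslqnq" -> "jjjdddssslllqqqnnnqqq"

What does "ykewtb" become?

The transformation: delete the first character, then repeat every character 3 times.
On "ykewtb": the first step gives "kewtb", and the second then gives "kkkeeewwwtttbbb".

kkkeeewwwtttbbb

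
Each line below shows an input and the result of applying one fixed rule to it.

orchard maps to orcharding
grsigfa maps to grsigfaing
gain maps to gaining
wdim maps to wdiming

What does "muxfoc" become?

In each case the input is transformed by: append "ing".
Doing the same to "muxfoc": "muxfocing".

muxfocing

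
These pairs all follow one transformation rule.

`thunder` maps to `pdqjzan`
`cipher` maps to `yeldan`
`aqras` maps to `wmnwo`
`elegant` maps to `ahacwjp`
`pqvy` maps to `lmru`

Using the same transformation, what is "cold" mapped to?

ykhz

The rule is to shift every letter 4 places backward in the alphabet (wrapping around).
Doing the same to "cold": "ykhz".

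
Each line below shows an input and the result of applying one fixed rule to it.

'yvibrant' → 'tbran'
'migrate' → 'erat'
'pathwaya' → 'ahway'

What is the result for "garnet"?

tne

Looking at the pairs, the operation is to delete the first 3 characters, then move the last character to the front.
On "garnet" that produces "tne".
(Check on "yvibrant": → "brant" → "tbran" ✓)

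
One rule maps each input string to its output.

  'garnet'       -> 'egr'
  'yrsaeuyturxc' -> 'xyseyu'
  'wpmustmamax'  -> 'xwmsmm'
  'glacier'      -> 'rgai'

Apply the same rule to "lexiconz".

nlxc

The pattern: keep every other character starting from the first (positions 1st, 3rd, 5th, ...), then move the last character to the front.
Starting from "lexiconz": after the first operation, "lxcn"; after the second, "nlxc".
(Check on "garnet": → "gre" → "egr" ✓)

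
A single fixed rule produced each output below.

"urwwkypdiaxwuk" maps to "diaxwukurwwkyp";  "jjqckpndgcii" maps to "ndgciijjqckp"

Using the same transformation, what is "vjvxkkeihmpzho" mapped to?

ihmpzhovjvxkke

What's happening: swap the front and back halves of the string.
Doing the same to "vjvxkkeihmpzho": "ihmpzhovjvxkke".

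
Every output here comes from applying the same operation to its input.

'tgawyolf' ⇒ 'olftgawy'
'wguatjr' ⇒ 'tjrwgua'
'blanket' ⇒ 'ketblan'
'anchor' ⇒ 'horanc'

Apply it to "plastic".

The pattern: move the last 3 characters to the front (rotate right by 3).
For "plastic" the result is "ticplas".

ticplas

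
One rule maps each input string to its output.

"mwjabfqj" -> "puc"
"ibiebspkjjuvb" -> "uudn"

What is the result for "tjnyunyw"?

The transformation: shift every letter 7 places backward in the alphabet (wrapping around), then keep one character in every 3, starting at position 2 (positions 2nd, 5th, 8th, ...).
Starting from "tjnyunyw": after the first operation, "mcgrngrp"; after the second, "cnp".

cnp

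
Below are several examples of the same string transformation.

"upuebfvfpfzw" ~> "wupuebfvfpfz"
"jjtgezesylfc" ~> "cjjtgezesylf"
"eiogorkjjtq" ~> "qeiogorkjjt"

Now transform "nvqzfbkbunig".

gnvqzfbkbuni

The pattern: move the last character to the front.
"nvqzfbkbunig" → "gnvqzfbkbuni".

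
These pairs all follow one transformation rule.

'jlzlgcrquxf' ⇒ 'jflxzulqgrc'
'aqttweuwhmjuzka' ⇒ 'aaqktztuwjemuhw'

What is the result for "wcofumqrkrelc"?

wccloefrukmrq

Looking at the pairs, the operation is to take characters alternately from the front and the back (1st, last, 2nd, 2nd-last, ...).
For "wcofumqrkrelc" the result is "wccloefrukmrq".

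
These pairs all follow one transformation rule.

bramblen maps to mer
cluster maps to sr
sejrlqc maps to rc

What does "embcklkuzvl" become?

ckvm

What's happening: move the first 2 characters to the end (rotate left by 2), then keep one character in every 3, starting at position 2 (positions 2nd, 5th, 8th, ...).
On "embcklkuzvl": the first step gives "bcklkuzvlem", and the second then gives "ckvm".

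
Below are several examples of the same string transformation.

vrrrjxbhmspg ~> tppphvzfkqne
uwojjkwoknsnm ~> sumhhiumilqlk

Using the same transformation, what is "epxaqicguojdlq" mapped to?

cnvyogaesmhbjo

The rule is to shift every letter 2 places backward in the alphabet (wrapping around).
"epxaqicguojdlq" → "cnvyogaesmhbjo".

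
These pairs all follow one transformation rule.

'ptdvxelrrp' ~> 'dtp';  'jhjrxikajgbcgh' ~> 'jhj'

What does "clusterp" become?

ulc

The pattern: reverse the string, then keep only the last 3 characters.
Applying both steps to "clusterp": "pretsulc", then "ulc".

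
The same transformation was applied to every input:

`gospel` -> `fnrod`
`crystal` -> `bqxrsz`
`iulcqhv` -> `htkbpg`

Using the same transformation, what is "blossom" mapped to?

Looking at the pairs, the operation is to delete the last character, then shift every letter 1 place backward in the alphabet (wrapping around).
For "blossom", step one produces "blosso"; step two turns that into "aknrrn".

aknrrn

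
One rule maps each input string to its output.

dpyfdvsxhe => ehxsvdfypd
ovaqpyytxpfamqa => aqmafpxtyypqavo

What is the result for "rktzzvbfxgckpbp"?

Rule — reverse the string.
Doing the same to "rktzzvbfxgckpbp": "pbpkcgxfbvzztkr".

pbpkcgxfbvzztkr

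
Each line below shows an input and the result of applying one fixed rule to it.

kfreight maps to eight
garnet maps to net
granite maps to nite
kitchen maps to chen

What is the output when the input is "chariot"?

Looking at the pairs, the operation is to delete the first 3 characters.
Applying that to "chariot" gives "riot".

riot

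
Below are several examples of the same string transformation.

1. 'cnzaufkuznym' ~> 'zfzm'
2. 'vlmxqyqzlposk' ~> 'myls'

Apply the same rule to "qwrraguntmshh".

The pattern: keep one character in every 3, starting at position 3 (positions 3rd, 6th, 9th, ...).
"qwrraguntmshh" → "rgth".

rgth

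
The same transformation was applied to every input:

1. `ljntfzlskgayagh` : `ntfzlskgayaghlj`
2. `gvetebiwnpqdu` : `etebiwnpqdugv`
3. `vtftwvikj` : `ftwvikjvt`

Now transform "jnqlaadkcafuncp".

Rule — move the first 2 characters to the end (rotate left by 2).
Applying that to "jnqlaadkcafuncp" gives "qlaadkcafuncpjn".

qlaadkcafuncpjn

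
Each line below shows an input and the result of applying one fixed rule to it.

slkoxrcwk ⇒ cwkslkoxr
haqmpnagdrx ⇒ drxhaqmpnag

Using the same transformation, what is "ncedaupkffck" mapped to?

The rule is to move the last 3 characters to the front (rotate right by 3).
Doing the same to "ncedaupkffck": "fckncedaupkf".

fckncedaupkf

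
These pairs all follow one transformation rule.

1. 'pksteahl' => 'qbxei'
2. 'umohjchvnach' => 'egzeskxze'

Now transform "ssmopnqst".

Looking at the pairs, the operation is to shift every letter 3 places backward in the alphabet (wrapping around), then delete the first 3 characters.
For "ssmopnqst" the result is "lmknpq".

lmknpq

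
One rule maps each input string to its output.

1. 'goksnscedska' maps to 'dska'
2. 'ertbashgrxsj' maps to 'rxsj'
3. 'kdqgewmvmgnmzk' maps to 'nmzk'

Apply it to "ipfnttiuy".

The pattern: keep only the last 4 characters.
So "ipfnttiuy" becomes "tiuy".

tiuy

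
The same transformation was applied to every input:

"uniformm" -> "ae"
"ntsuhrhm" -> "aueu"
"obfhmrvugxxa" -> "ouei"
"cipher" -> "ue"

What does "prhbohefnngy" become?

euouaa

The transformation: shift every letter 13 places forward in the alphabet (wrapping around) — i.e. ROT13, then keep only the vowels.
Working it through for "prhbohefnngy": intermediate "ceuobursaatl", final "euouaa".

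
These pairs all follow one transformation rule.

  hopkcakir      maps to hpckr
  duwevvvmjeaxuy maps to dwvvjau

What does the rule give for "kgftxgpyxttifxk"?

The rule is to keep every other character starting from the first (positions 1st, 3rd, 5th, ...).
For "kgftxgpyxttifxk" the result is "kfxpxtfk".

kfxpxtfk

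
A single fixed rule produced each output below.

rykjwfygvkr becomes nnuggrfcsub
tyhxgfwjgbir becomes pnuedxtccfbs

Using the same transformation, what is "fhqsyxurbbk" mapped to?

bgdxmxonuqt

Rule — take characters alternately from the front and the back (1st, last, 2nd, 2nd-last, ...), then shift every letter 4 places backward in the alphabet (wrapping around).
For "fhqsyxurbbk", step one produces "fkhbqbsryux"; step two turns that into "bgdxmxonuqt".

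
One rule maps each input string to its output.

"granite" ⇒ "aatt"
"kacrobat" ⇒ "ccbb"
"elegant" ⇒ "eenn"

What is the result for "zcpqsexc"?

Each output is the input with this applied: keep one character in every 3, starting at position 3 (positions 3rd, 6th, 9th, ...), then double every character.
For "zcpqsexc", step one produces "pe"; step two turns that into "ppee".
(Check on "elegant": → "en" → "eenn" ✓)

ppee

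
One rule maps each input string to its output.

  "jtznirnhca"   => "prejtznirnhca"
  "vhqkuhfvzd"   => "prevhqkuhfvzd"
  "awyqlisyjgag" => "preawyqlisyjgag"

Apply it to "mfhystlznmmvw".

premfhystlznmmvw

Rule — prepend "pre".
On "mfhystlznmmvw" that produces "premfhystlznmmvw".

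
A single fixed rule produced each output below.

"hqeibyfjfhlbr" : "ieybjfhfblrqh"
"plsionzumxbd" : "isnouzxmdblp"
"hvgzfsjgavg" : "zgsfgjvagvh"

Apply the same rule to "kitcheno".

ctehonik

Rule — swap each adjacent pair of characters (1↔2, 3↔4, ...), then move the first 2 characters to the end (rotate left by 2).
Working it through for "kitcheno": intermediate "ikctehon", final "ctehonik".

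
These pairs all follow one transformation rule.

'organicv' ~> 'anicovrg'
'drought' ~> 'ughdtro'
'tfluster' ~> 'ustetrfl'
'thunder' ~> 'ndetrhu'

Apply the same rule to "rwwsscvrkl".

sscvrkrlww

Rule — swap the first and last characters, then move the first 3 characters to the end (rotate left by 3).
For "rwwsscvrkl", step one produces "lwwsscvrkr"; step two turns that into "sscvrkrlww".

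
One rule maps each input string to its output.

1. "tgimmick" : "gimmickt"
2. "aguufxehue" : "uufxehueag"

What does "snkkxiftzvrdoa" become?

xiftzvrdoasnkk

Looking at the pairs, the operation is to swap the front and back halves of the string, then move the last 3 characters to the front (rotate right by 3).
Starting from "snkkxiftzvrdoa": after the first operation, "tzvrdoasnkkxif"; after the second, "xiftzvrdoasnkk".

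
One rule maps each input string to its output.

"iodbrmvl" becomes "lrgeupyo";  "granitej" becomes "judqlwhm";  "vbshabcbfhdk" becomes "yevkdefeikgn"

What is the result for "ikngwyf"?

The transformation: shift every letter 3 places forward in the alphabet (wrapping around).
For "ikngwyf" the result is "lnqjzbi".

lnqjzbi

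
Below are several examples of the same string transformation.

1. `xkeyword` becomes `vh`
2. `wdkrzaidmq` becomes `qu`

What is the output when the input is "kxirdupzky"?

In each case the input is transformed by: shift every letter 4 places forward in the alphabet (wrapping around), then keep only the last 2 characters.
"kxirdupzky" → "obmvhytdoc" → "oc".

oc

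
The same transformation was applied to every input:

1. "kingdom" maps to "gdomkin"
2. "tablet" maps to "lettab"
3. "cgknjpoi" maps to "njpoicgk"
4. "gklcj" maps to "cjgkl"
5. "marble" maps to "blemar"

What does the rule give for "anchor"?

Rule — move the first 3 characters to the end (rotate left by 3).
For "anchor" the result is "horanc".

horanc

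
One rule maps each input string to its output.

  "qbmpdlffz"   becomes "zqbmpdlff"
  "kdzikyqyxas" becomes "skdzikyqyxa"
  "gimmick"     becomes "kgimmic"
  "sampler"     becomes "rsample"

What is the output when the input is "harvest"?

Each output is the input with this applied: move the last character to the front.
For "harvest" the result is "tharves".

tharves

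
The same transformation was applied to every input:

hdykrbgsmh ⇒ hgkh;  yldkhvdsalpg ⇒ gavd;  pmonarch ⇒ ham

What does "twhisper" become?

rsw

The rule is to reverse the string, then keep one character in every 3, starting at position 1 (positions 1st, 4th, 7th, ...).
On "twhisper": the first step gives "repsihwt", and the second then gives "rsw".
(Check on "pmonarch": → "hcranomp" → "ham" ✓)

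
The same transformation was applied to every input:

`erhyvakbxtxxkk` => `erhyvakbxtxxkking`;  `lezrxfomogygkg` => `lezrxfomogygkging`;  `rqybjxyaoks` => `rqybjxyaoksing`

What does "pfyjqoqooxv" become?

The pattern: append "ing".
So "pfyjqoqooxv" becomes "pfyjqoqooxving".

pfyjqoqooxving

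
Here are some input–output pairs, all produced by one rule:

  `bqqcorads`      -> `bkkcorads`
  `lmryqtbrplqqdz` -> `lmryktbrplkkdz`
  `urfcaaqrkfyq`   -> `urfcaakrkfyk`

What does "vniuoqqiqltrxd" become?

vniuokkikltrxd

The rule is to replace every "q" with "k".
Applying that to "vniuoqqiqltrxd" gives "vniuokkikltrxd".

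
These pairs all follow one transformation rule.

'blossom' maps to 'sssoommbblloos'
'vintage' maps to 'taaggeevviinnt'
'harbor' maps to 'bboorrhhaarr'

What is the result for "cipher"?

What's happening: double every character, then swap the front and back halves of the string.
Starting from "cipher": after the first operation, "cciipphheerr"; after the second, "hheerrcciipp".

hheerrcciipp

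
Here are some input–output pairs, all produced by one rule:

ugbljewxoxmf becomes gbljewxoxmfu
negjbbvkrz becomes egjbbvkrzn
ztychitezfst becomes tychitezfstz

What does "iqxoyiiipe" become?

qxoyiiipei

Each output is the input with this applied: move the first character to the end.
For "iqxoyiiipe" the result is "qxoyiiipei".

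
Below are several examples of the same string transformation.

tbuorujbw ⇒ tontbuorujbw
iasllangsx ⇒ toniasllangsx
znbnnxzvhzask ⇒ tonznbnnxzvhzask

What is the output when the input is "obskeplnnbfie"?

tonobskeplnnbfie

The rule is to prepend "ton".
So "obskeplnnbfie" becomes "tonobskeplnnbfie".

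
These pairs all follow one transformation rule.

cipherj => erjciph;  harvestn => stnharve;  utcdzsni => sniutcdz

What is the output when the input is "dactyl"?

Looking at the pairs, the operation is to move the last 3 characters to the front (rotate right by 3).
Applying that to "dactyl" gives "tyldac".

tyldac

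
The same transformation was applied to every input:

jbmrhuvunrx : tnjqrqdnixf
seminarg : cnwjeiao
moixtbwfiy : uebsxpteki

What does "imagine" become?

What's happening: shift every letter 4 places backward in the alphabet (wrapping around), then reverse the string.
"imagine" → "eiwceja" → "ajecwie".
(Check on "moixtbwfiy": → "iketpxsbeu" → "uebsxpteki" ✓)

ajecwie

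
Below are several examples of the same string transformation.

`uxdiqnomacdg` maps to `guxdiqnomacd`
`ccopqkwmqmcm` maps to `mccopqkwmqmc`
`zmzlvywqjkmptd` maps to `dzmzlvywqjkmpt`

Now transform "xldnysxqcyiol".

Looking at the pairs, the operation is to move the last character to the front.
"xldnysxqcyiol" → "lxldnysxqcyio".

lxldnysxqcyio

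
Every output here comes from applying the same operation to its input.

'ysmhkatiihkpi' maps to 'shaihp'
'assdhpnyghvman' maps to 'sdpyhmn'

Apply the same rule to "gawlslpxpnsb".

allxnb

The transformation: keep every other character starting from the second (positions 2nd, 4th, 6th, ...).
So "gawlslpxpnsb" becomes "allxnb".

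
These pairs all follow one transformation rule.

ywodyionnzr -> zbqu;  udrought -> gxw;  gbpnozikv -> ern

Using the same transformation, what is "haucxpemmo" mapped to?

Looking at the pairs, the operation is to shift every letter 3 places forward in the alphabet (wrapping around), then keep one character in every 3, starting at position 2 (positions 2nd, 5th, 8th, ...).
"haucxpemmo" → "dap".
(Check on "gbpnozikv": → "jesqrclny" → "ern" ✓)

dap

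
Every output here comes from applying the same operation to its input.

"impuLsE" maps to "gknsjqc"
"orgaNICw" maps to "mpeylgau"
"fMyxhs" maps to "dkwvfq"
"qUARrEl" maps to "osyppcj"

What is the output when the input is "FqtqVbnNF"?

The rule is to shift every letter 2 places backward in the alphabet (wrapping around), then convert every letter to lowercase.
Applying that to "FqtqVbnNF" gives "dorotzlld".
(Check on "orgaNICw": → "mpeyLGAu" → "mpeylgau" ✓)

dorotzlld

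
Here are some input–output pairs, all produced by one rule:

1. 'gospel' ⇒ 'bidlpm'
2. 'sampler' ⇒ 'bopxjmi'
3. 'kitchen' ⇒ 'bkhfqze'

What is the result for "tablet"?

bqqxyi

In each case the input is transformed by: move the last 2 characters to the front (rotate right by 2), then shift every letter 3 places backward in the alphabet (wrapping around).
"tablet" → "ettabl" → "bqqxyi".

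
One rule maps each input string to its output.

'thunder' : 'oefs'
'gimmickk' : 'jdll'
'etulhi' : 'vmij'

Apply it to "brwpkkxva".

Each output is the input with this applied: shift every letter 1 place forward in the alphabet (wrapping around), then keep only the last 4 characters.
Applying both steps to "brwpkkxva": "csxqllywb", then "lywb".
(Check on "thunder": → "uivoefs" → "oefs" ✓)

lywb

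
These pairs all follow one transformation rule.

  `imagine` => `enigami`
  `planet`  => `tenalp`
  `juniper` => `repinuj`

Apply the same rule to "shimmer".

remmihs

The transformation: reverse the string.
So "shimmer" becomes "remmihs".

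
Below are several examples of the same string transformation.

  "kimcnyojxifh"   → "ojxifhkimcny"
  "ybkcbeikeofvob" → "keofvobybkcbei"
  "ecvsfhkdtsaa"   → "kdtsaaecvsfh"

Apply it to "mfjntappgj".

appgjmfjnt

In each case the input is transformed by: swap the front and back halves of the string.
Doing the same to "mfjntappgj": "appgjmfjnt".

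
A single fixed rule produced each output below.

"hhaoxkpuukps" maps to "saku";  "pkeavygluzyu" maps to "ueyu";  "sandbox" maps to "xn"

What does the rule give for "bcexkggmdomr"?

The pattern: move the last 2 characters to the front (rotate right by 2), then keep one character in every 3, starting at position 2 (positions 2nd, 5th, 8th, ...).
Doing the same to "bcexkggmdomr": "regd".
(Check on "pkeavygluzyu": → "yupkeavygluz" → "ueyu" ✓)

regd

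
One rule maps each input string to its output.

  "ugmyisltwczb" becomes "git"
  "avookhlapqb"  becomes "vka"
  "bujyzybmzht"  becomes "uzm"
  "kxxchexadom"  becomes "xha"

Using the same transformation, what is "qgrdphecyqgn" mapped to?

gpc

The pattern: delete the last 3 characters, then keep one character in every 3, starting at position 2 (positions 2nd, 5th, 8th, ...).
For "qgrdphecyqgn", step one produces "qgrdphecy"; step two turns that into "gpc".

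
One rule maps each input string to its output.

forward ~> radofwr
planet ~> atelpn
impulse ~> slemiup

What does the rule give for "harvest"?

In each case the input is transformed by: swap each adjacent pair of characters (1↔2, 3↔4, ...), then move the last 3 characters to the front (rotate right by 3).
"harvest" → "ahvrset" → "setahvr".

setahvr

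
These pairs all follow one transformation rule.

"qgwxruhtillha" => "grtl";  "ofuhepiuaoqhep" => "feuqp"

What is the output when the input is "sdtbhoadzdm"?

dhdm

The pattern: keep one character in every 3, starting at position 2 (positions 2nd, 5th, 8th, ...).
Doing the same to "sdtbhoadzdm": "dhdm".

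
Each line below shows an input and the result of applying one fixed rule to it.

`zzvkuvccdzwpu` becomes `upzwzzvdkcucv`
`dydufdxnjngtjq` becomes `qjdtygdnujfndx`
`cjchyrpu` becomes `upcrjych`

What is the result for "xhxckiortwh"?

The pattern: move the last character to the front, then take characters alternately from the front and the back (1st, last, 2nd, 2nd-last, ...).
For "xhxckiortwh", step one produces "hxhxckiortw"; step two turns that into "hwxthrxocik".

hwxthrxocik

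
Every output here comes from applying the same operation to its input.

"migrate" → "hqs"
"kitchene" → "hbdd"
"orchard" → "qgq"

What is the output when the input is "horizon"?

The rule is to shift every letter 1 place backward in the alphabet (wrapping around), then keep every other character starting from the second (positions 2nd, 4th, 6th, ...).
Applying both steps to "horizon": "gnqhynm", then "nhn".
(Check on "migrate": → "lhfqzsd" → "hqs" ✓)

nhn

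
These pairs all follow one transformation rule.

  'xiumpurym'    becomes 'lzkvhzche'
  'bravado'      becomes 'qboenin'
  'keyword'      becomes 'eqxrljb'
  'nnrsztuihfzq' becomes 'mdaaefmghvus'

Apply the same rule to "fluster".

resyhfg

The transformation: move the last 2 characters to the front (rotate right by 2), then shift every letter 13 places forward in the alphabet (wrapping around) — i.e. ROT13.
For "fluster", step one produces "erflust"; step two turns that into "resyhfg".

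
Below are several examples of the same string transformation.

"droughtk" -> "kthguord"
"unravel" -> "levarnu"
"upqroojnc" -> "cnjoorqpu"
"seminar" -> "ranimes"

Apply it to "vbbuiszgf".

fgzsiubbv

Each output is the input with this applied: reverse the string.
Doing the same to "vbbuiszgf": "fgzsiubbv".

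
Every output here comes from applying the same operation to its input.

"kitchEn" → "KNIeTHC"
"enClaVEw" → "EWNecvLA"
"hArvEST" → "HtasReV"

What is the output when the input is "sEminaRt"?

STerMAIN

Each output is the input with this applied: flip the case of every letter, then take characters alternately from the front and the back (1st, last, 2nd, 2nd-last, ...).
Applying both steps to "sEminaRt": "SeMINArT", then "STerMAIN".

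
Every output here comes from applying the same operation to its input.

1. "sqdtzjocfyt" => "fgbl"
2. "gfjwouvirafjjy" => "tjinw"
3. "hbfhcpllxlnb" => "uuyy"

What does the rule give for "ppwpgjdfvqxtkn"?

ccqdx

Looking at the pairs, the operation is to keep one character in every 3, starting at position 1 (positions 1st, 4th, 7th, ...), then shift every letter 13 places forward in the alphabet (wrapping around) — i.e. ROT13.
Applying both steps to "ppwpgjdfvqxtkn": "ppdqk", then "ccqdx".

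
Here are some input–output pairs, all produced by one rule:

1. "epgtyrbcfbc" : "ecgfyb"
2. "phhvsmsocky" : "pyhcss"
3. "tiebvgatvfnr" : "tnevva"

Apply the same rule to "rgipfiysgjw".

Rule — keep every other character starting from the first (positions 1st, 3rd, 5th, ...), then take characters alternately from the front and the back (1st, last, 2nd, 2nd-last, ...).
Applying both steps to "rgipfiysgjw": "rifygw", then "rwigfy".

rwigfy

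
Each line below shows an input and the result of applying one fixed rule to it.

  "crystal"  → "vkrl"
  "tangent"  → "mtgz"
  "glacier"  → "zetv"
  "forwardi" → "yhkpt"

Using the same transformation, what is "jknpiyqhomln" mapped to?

cdgibrjah

The rule is to shift every letter 7 places backward in the alphabet (wrapping around), then delete the last 3 characters.
"jknpiyqhomln" → "cdgibrjahfeg" → "cdgibrjah".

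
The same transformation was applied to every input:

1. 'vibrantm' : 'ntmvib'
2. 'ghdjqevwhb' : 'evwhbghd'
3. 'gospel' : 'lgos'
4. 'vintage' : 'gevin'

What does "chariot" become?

otcha

The rule is to move the first 3 characters to the end (rotate left by 3), then delete the first 2 characters.
For "chariot", step one produces "riotcha"; step two turns that into "otcha".
(Check on "gospel": → "pelgos" → "lgos" ✓)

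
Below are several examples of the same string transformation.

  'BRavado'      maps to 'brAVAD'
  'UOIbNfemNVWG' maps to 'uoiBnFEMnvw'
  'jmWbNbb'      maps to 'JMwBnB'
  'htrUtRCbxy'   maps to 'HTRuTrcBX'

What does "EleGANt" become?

eLEgan

Looking at the pairs, the operation is to delete the last character, then flip the case of every letter.
Applying both steps to "EleGANt": "EleGAN", then "eLEgan".
(Check on "BRavado": → "BRavad" → "brAVAD" ✓)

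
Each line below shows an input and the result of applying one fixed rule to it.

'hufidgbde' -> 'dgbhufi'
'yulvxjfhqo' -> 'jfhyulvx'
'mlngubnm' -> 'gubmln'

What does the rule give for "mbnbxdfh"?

bxdmbn

Looking at the pairs, the operation is to delete the last 2 characters, then move the last 3 characters to the front (rotate right by 3).
For "mbnbxdfh", step one produces "mbnbxd"; step two turns that into "bxdmbn".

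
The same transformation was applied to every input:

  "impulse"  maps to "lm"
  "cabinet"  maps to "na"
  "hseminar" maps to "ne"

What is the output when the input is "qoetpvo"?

po

The transformation: reverse the string, then keep one character in every 3, starting at position 3 (positions 3rd, 6th, 9th, ...).
For "qoetpvo", step one produces "ovpteoq"; step two turns that into "po".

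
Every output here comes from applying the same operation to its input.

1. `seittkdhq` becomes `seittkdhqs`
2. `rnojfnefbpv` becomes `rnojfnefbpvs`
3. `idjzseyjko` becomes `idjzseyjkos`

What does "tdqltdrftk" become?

Each output is the input with this applied: append "s".
On "tdqltdrftk" that produces "tdqltdrftks".

tdqltdrftks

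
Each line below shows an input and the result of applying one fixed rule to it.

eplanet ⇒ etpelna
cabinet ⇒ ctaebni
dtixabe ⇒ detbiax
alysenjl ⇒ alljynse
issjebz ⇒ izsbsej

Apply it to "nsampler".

The rule is to take characters alternately from the front and the back (1st, last, 2nd, 2nd-last, ...).
So "nsampler" becomes "nrsealmp".

nrsealmp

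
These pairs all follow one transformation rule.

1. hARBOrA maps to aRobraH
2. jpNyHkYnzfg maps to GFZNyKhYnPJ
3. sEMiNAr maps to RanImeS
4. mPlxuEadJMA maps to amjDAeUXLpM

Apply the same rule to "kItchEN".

neHCTiK

The rule is to flip the case of every letter, then reverse the string.
Applying both steps to "kItchEN": "KiTCHen", then "neHCTiK".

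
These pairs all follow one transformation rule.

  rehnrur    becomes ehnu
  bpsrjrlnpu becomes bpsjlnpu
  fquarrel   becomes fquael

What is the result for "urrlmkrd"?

The pattern: remove every "r".
"urrlmkrd" → "ulmkd".

ulmkd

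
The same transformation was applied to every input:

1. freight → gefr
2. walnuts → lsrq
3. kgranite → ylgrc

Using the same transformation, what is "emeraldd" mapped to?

pyjbb

Each output is the input with this applied: shift every letter 2 places backward in the alphabet (wrapping around), then delete the first 3 characters.
On "emeraldd": the first step gives "ckcpyjbb", and the second then gives "pyjbb".
(Check on "freight": → "dpcgefr" → "gefr" ✓)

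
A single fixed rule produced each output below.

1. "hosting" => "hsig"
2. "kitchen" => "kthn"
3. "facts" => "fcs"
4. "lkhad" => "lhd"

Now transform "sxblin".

Each output is the input with this applied: keep every other character starting from the first (positions 1st, 3rd, 5th, ...).
So "sxblin" becomes "sbi".

sbi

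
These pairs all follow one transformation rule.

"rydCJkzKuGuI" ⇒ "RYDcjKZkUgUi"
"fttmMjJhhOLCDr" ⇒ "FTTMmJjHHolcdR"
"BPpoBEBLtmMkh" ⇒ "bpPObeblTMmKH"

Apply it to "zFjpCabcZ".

The rule is to flip the case of every letter.
For "zFjpCabcZ" the result is "ZfJPcABCz".

ZfJPcABCz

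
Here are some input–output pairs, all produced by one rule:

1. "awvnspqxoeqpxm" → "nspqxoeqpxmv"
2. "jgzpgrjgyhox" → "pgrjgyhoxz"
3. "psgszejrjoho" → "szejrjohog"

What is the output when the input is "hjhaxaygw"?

In each case the input is transformed by: delete the first 2 characters, then move the first character to the end.
For "hjhaxaygw", step one produces "haxaygw"; step two turns that into "axaygwh".

axaygwh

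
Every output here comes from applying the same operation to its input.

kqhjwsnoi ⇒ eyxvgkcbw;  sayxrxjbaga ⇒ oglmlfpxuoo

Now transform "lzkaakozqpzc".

nzoyyoncdeqn

Looking at the pairs, the operation is to swap each adjacent pair of characters (1↔2, 3↔4, ...), then shift every letter 12 places backward in the alphabet (wrapping around).
Working it through for "lzkaakozqpzc": intermediate "zlakkazopqcz", final "nzoyyoncdeqn".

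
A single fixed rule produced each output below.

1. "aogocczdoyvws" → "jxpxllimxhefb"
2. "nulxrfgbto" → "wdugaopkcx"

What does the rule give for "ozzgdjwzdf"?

xiipmsfimo

Each output is the input with this applied: shift every letter 9 places forward in the alphabet (wrapping around).
So "ozzgdjwzdf" becomes "xiipmsfimo".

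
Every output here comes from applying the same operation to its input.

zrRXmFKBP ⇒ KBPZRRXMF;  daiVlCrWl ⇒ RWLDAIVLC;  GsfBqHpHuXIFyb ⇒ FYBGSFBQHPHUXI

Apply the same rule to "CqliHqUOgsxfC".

In each case the input is transformed by: move the last 3 characters to the front (rotate right by 3), then convert every letter to uppercase.
Starting from "CqliHqUOgsxfC": after the first operation, "xfCCqliHqUOgs"; after the second, "XFCCQLIHQUOGS".

XFCCQLIHQUOGS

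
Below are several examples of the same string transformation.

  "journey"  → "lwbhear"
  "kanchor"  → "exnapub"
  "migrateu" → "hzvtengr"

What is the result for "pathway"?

Each output is the input with this applied: shift every letter 13 places forward in the alphabet (wrapping around) — i.e. ROT13, then move the last character to the front.
So "pathway" becomes "lcngujn".

lcngujn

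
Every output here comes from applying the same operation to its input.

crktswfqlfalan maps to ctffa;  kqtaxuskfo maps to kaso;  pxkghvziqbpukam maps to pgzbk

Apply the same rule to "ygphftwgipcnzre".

The pattern: keep one character in every 3, starting at position 1 (positions 1st, 4th, 7th, ...).
Doing the same to "ygphftwgipcnzre": "yhwpz".

yhwpz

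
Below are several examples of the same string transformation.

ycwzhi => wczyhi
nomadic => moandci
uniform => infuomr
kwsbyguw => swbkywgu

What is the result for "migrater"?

Rule — move the first 2 characters to the end (rotate left by 2), then take characters alternately from the front and the back (1st, last, 2nd, 2nd-last, ...).
Applying that to "migrater" gives "girmarte".

girmarte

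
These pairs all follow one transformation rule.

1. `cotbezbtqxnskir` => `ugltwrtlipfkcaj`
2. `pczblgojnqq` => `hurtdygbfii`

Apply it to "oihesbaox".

Each output is the input with this applied: shift every letter 8 places backward in the alphabet (wrapping around).
Doing the same to "oihesbaox": "gazwktsgp".

gazwktsgp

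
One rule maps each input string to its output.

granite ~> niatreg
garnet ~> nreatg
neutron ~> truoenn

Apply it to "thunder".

What's happening: take characters alternately from the front and the back (1st, last, 2nd, 2nd-last, ...), then reverse the string.
"thunder" → "trheudn" → "nduehrt".

nduehrt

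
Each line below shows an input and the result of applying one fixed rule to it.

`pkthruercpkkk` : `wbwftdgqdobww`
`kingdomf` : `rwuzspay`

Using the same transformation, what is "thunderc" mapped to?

The transformation: shift every letter 12 places forward in the alphabet (wrapping around), then move the last character to the front.
Doing the same to "thunderc": "oftgzpqd".

oftgzpqd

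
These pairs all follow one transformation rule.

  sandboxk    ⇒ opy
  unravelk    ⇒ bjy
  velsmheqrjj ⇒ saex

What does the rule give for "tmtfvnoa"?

ajo

Each output is the input with this applied: keep one character in every 3, starting at position 2 (positions 2nd, 5th, 8th, ...), then shift every letter 12 places backward in the alphabet (wrapping around).
Applying both steps to "tmtfvnoa": "mva", then "ajo".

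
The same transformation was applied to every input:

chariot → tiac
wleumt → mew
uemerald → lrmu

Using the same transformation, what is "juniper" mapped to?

The pattern: keep every other character starting from the first (positions 1st, 3rd, 5th, ...), then reverse the string.
Doing the same to "juniper": "rpnj".

rpnj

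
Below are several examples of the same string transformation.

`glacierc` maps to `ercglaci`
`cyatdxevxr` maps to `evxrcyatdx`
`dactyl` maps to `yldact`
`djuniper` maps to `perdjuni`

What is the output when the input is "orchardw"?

rdworcha

In each case the input is transformed by: move the first character to the end, then swap the front and back halves of the string.
For "orchardw", step one produces "rchardwo"; step two turns that into "rdworcha".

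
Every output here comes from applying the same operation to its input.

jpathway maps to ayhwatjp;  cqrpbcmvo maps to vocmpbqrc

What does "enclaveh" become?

The rule is to reverse the string, then swap each adjacent pair of characters (1↔2, 3↔4, ...).
On "enclaveh": the first step gives "hevalcne", and the second then gives "ehavclen".

ehavclen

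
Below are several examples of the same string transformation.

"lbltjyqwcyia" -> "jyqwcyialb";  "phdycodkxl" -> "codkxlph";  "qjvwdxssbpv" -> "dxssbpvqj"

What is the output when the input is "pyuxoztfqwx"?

The rule is to move the first 2 characters to the end (rotate left by 2), then delete the first 2 characters.
Working it through for "pyuxoztfqwx": intermediate "uxoztfqwxpy", final "oztfqwxpy".

oztfqwxpy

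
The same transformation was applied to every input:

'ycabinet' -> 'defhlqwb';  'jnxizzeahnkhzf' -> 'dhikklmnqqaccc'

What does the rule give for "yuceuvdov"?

fghrxxyyb

Looking at the pairs, the operation is to sort the characters into alphabetical order, then shift every letter 3 places forward in the alphabet (wrapping around).
For "yuceuvdov", step one produces "cdeouuvvy"; step two turns that into "fghrxxyyb".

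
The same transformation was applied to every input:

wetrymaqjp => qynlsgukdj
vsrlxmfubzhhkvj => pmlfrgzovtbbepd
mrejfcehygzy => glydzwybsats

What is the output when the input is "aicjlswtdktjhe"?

What's happening: shift every letter 6 places backward in the alphabet (wrapping around).
Doing the same to "aicjlswtdktjhe": "ucwdfmqnxendby".

ucwdfmqnxendby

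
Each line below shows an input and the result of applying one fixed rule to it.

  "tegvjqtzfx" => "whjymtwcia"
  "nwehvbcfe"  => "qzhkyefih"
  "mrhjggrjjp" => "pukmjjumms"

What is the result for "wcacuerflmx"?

zfdfxhuiopa

Looking at the pairs, the operation is to shift every letter 3 places forward in the alphabet (wrapping around).
For "wcacuerflmx" the result is "zfdfxhuiopa".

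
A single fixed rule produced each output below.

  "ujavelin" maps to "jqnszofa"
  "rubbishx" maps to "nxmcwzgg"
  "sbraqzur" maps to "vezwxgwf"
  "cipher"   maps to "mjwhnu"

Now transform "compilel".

Looking at the pairs, the operation is to swap the front and back halves of the string, then shift every letter 5 places forward in the alphabet (wrapping around).
On "compilel": the first step gives "ilelcomp", and the second then gives "nqjqhtru".

nqjqhtru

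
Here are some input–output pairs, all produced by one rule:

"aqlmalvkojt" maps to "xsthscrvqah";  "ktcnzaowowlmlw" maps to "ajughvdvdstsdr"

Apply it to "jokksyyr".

vrrzffyq

The transformation: shift every letter 7 places forward in the alphabet (wrapping around), then move the first character to the end.
For "jokksyyr", step one produces "qvrrzffy"; step two turns that into "vrrzffyq".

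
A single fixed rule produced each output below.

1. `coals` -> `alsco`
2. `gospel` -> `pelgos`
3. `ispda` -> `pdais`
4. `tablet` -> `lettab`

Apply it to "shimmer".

The rule is to move the last 3 characters to the front (rotate right by 3).
On "shimmer" that produces "mershim".

mershim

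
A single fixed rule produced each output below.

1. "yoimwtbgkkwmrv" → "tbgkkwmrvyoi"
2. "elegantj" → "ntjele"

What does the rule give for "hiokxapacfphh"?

Each output is the input with this applied: move the first 3 characters to the end (rotate left by 3), then delete the first 2 characters.
For "hiokxapacfphh", step one produces "kxapacfphhhio"; step two turns that into "apacfphhhio".

apacfphhhio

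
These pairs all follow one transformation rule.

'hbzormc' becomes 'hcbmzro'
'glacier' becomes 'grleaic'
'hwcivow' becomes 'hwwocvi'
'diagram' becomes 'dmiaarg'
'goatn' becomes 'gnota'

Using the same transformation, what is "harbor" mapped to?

The transformation: take characters alternately from the front and the back (1st, last, 2nd, 2nd-last, ...).
For "harbor" the result is "hraorb".

hraorb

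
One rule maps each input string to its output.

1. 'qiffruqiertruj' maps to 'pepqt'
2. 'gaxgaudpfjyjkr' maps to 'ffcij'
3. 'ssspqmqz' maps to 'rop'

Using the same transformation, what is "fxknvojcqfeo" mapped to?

The transformation: shift every letter 1 place backward in the alphabet (wrapping around), then keep one character in every 3, starting at position 1 (positions 1st, 4th, 7th, ...).
Working it through for "fxknvojcqfeo": intermediate "ewjmunibpedn", final "emie".

emie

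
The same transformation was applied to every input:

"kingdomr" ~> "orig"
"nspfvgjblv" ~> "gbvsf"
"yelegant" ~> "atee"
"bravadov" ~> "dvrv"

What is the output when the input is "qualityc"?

The rule is to keep every other character starting from the second (positions 2nd, 4th, 6th, ...), then move the first 2 characters to the end (rotate left by 2).
"qualityc" → "ultc" → "tcul".

tcul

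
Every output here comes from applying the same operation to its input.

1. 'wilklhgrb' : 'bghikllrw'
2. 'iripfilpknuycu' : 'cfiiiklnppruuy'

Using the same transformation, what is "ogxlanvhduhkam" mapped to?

aadghhklmnouvx

Each output is the input with this applied: sort the characters into alphabetical order.
For "ogxlanvhduhkam" the result is "aadghhklmnouvx".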